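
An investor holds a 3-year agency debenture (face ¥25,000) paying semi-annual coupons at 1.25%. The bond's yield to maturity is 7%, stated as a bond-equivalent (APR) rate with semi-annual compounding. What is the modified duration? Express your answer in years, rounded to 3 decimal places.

2.849 years

Periodic yield y = 0.035. First find Macaulay duration:
  t   CF        PV=CF/(1+0.035)^t    t·PV
  1       156.25       150.9662       150.9662
  2       156.25       145.8610       291.7221
  3       156.25       140.9285       422.7856
  4       156.25       136.1628       544.6514
  5       156.25       131.5583       657.7915
  6    25,156.25    20,464.6256   122,787.7535
  Σ                 21,170.1025   124,855.6703
P = 21,170.1025; Macaulay duration = 124,855.6703 / 21,170.1025 = 5.89774 half-year periods = 2.94887 years.
Modified duration = D_Mac / (1 + y) = 2.94887 / 1.035 = 2.84915 years.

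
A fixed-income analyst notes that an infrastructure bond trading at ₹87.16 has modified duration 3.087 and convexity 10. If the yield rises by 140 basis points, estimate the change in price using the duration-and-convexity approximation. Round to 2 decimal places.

Duration effect: -D_mod·Δy = -3.087 × (+0.014) = -0.043218
Convexity effect: ½·C·(Δy)² = 0.5 × 10 × (0.014)² = +0.0009800
ΔP/P ≈ -0.043218 + 0.0009800 = -0.042238
ΔP ≈ 87.16 × (-0.042238) = -3.68146408.

-₹3.68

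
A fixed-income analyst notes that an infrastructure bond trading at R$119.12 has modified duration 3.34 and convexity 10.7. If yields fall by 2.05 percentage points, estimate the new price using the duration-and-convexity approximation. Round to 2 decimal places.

Duration effect: -D_mod·Δy = -3.34 × (-0.0205) = +0.068470
Convexity effect: ½·C·(Δy)² = 0.5 × 10.7 × (-0.0205)² = +0.0022483375
ΔP/P ≈ +0.068470 + 0.0022483375 = +0.0707183375
New price ≈ 119.12 × (1 + 0.0707183375) = 127.543968363.

R$127.54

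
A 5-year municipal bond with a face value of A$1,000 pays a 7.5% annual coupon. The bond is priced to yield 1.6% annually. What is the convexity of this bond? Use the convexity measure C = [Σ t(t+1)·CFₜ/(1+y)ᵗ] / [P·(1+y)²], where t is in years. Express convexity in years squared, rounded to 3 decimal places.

24.676

With y = 0.016:
  t   CF        PV=CF/(1+0.016)^t    t·PV        t(t+1)·PV
  1        75.00        73.8189        73.8189         147.6378
  2        75.00        72.6564       145.3128         435.9384
  3        75.00        71.5122       214.5366         858.1464
  4        75.00        70.3860       281.5441       1,407.7205
  5     1,075.00       992.9787     4,964.8934      29,789.3604
  Σ                  1,281.3522     5,680.1058      32,638.8035
P = 1,281.3522.
Convexity = Σ t(t+1)·PV / [P·(1+y)²] = 32,638.8035 / (1,281.3522 × 1.032256) = 24.67620.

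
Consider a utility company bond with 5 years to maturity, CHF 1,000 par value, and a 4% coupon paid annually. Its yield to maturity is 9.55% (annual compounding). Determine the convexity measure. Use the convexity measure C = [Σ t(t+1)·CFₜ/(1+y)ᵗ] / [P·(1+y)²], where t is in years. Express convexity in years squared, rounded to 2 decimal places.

22.19

With y = 0.0955:
  t   CF        PV=CF/(1+0.0955)^t    t·PV        t(t+1)·PV
  1        40.00        36.5130        36.5130          73.0260
  2        40.00        33.3300        66.6600         199.9800
  3        40.00        30.4245        91.2734         365.0935
  4        40.00        27.7722       111.0888         555.4442
  5     1,040.00       659.1305     3,295.6527      19,773.9160
  Σ                    787.1702     3,601.1879      20,967.4597
P = 787.1702.
Convexity = Σ t(t+1)·PV / [P·(1+y)²] = 20,967.4597 / (787.1702 × 1.200120) = 22.19486.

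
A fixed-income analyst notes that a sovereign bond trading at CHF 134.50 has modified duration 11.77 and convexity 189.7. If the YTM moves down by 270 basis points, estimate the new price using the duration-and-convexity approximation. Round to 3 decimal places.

Duration effect: -D_mod·Δy = -11.77 × (-0.027) = +0.317790
Convexity effect: ½·C·(Δy)² = 0.5 × 189.7 × (-0.027)² = +0.06914565
ΔP/P ≈ +0.317790 + 0.06914565 = +0.38693565
New price ≈ 134.50 × (1 + 0.38693565) = 186.542844925.

CHF 186.543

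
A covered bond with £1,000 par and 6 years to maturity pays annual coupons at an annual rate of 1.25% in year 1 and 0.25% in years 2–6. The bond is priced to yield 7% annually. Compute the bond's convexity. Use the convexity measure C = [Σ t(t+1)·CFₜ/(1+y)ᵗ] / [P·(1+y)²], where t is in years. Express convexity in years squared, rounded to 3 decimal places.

With y = 0.07:
  t   CF        PV=CF/(1+0.07)^t    t·PV        t(t+1)·PV
  1        12.50        11.6822        11.6822          23.3645
  2         2.50         2.1836         4.3672          13.1016
  3         2.50         2.0407         6.1222          24.4889
  4         2.50         1.9072         7.6290          38.1448
  5         2.50         1.7825         8.9123          53.4740
  6     1,002.50       668.0081     4,008.0485      28,056.3393
  Σ                    687.6044     4,046.7614      28,208.9131
P = 687.6044.
Convexity = Σ t(t+1)·PV / [P·(1+y)²] = 28,208.9131 / (687.6044 × 1.144900) = 35.83275.

35.833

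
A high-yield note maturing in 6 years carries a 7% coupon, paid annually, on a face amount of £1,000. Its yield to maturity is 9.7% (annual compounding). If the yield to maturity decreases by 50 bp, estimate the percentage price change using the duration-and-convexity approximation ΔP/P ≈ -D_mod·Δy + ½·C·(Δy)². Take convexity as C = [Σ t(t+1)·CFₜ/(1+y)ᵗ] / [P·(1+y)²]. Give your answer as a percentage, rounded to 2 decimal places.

With y = 0.097:
  t   CF        PV=CF/(1+0.097)^t    t·PV        t(t+1)·PV
  1        70.00        63.8104        63.8104         127.6208
  2        70.00        58.1681       116.3362         349.0085
  3        70.00        53.0247       159.0741         636.2963
  4        70.00        48.3361       193.3444         966.7218
  5        70.00        44.0621       220.3104       1,321.8621
  6     1,070.00       613.9656     3,683.7934      25,786.5536
  Σ                    881.3669     4,436.6687      29,188.0632
P = 881.3669; D_Mac = 5.03385 yrs; D_mod = 4.58874 yrs; C = 27.51917.
Duration effect: -4.58874 × (-0.005) = +0.022944
Convexity effect: 0.5 × 27.51917 × (-0.005)² = +0.0003440
ΔP/P ≈ +0.022944 + 0.0003440 = +0.023288 = +2.3288%.

+2.33%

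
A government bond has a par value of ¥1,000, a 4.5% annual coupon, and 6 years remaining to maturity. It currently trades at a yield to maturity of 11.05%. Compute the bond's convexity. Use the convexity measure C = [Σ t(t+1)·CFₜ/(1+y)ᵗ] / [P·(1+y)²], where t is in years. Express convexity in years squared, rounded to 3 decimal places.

28.574

With y = 0.1105:
  t   CF        PV=CF/(1+0.1105)^t    t·PV        t(t+1)·PV
  1        45.00        40.5223        40.5223          81.0446
  2        45.00        36.4901        72.9803         218.9408
  3        45.00        32.8592        98.5776         394.3103
  4        45.00        29.5895       118.3582         591.7909
  5        45.00        26.6452       133.2262         799.3573
  6     1,045.00       557.1921     3,343.1523      23,402.0662
  Σ                    723.2984     3,806.8168      25,487.5100
P = 723.2984.
Convexity = Σ t(t+1)·PV / [P·(1+y)²] = 25,487.5100 / (723.2984 × 1.233210) = 28.57411.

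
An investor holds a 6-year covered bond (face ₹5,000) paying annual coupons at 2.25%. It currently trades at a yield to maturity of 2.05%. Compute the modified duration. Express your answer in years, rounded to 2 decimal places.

5.57 years

Periodic yield y = 0.0205. First find Macaulay duration:
  t   CF        PV=CF/(1+0.0205)^t    t·PV
  1       112.50       110.2401       110.2401
  2       112.50       108.0256       216.0511
  3       112.50       105.8555       317.5665
  4       112.50       103.7291       414.9163
  5       112.50       101.6453       508.2267
  6     5,112.50     4,526.4244    27,158.5461
  Σ                  5,055.9199    28,725.5468
P = 5,055.9199; Macaulay duration = 28,725.5468 / 5,055.9199 = 5.68157 years.
Modified duration = D_Mac / (1 + y) = 5.68157 / 1.0205 = 5.56743 years.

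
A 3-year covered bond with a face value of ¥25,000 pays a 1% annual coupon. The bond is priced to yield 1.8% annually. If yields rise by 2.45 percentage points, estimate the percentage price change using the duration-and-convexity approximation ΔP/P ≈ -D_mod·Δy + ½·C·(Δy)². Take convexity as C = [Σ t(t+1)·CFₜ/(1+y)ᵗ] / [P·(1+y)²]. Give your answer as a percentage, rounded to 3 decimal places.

With y = 0.018:
  t   CF        PV=CF/(1+0.018)^t    t·PV        t(t+1)·PV
  1       250.00       245.5796       245.5796         491.1591
  2       250.00       241.2373       482.4746       1,447.4238
  3    25,250.00    23,934.1522    71,802.4566     287,209.8264
  Σ                 24,420.9691    72,530.5108     289,148.4093
P = 24,420.9691; D_Mac = 2.97001 yrs; D_mod = 2.91749 yrs; C = 11.42516.
Duration effect: -2.91749 × (+0.0245) = -0.071479
Convexity effect: 0.5 × 11.42516 × (0.0245)² = +0.0034290
ΔP/P ≈ -0.071479 + 0.0034290 = -0.068050 = -6.8050%.

-6.805%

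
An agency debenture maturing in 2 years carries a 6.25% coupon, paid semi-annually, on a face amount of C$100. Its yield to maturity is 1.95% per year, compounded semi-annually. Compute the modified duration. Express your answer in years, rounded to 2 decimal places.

Periodic yield y = 0.00975. First find Macaulay duration:
  t   CF        PV=CF/(1+0.00975)^t    t·PV
  1        3.125         3.0948         3.0948
  2        3.125         3.0649         6.1299
  3        3.125         3.0353         9.1060
  4      103.125        99.1993       396.7971
  Σ                    108.3944       415.1279
P = 108.3944; Macaulay duration = 415.1279 / 108.3944 = 3.82979 half-year periods = 1.91490 years.
Modified duration = D_Mac / (1 + y) = 1.91490 / 1.00975 = 1.89641 years.

1.90 years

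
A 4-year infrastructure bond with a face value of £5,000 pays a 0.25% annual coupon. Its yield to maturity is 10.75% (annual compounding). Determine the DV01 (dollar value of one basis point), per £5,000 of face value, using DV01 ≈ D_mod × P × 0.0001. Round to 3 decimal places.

Periodic yield y = 0.1075.
  t   CF        PV=CF/(1+0.1075)^t    t·PV
  1        12.50        11.2867        11.2867
  2        12.50        10.1911        20.3823
  3        12.50         9.2019        27.6058
  4     5,012.50     3,331.8040    13,327.2160
  Σ                  3,362.4838    13,386.4908
P = 3,362.4838; D_Mac = 3.98113 yrs; D_mod = 3.59470 yrs.
DV01 ≈ 3.59470 × 3,362.4838 × 0.0001 = 1.208712.

£1.209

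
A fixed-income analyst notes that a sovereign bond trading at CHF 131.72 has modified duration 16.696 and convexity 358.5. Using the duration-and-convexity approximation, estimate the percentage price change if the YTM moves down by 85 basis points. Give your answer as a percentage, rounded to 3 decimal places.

Duration effect: -D_mod·Δy = -16.696 × (-0.0085) = +0.141916
Convexity effect: ½·C·(Δy)² = 0.5 × 358.5 × (-0.0085)² = +0.0129508125
ΔP/P ≈ +0.141916 + 0.0129508125 = +0.1548668125
= +15.48668125%.

+15.487%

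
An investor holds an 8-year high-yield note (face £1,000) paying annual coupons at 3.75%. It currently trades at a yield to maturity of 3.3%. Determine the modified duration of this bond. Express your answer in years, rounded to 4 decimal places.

6.8488 years

Periodic yield y = 0.033. First find Macaulay duration:
  t   CF        PV=CF/(1+0.033)^t    t·PV
  1        37.50        36.3020        36.3020
  2        37.50        35.1423        70.2847
  3        37.50        34.0197       102.0591
  4        37.50        32.9329       131.7316
  5        37.50        31.8808       159.4042
  6        37.50        30.8624       185.1742
  7        37.50        29.8765       209.1352
  8     1,037.50       800.1760     6,401.4082
  Σ                  1,031.1926     7,295.4991
P = 1,031.1926; Macaulay duration = 7,295.4991 / 1,031.1926 = 7.07482 years.
Modified duration = D_Mac / (1 + y) = 7.07482 / 1.033 = 6.84881 years.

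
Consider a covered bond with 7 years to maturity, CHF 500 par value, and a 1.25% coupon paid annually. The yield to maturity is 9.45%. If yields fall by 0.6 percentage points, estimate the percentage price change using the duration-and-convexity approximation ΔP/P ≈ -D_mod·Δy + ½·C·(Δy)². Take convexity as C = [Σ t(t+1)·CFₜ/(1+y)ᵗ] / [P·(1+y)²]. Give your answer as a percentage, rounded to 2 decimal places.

With y = 0.0945:
  t   CF        PV=CF/(1+0.0945)^t    t·PV        t(t+1)·PV
  1         6.25         5.7104         5.7104          11.4207
  2         6.25         5.2173        10.4347          31.3040
  3         6.25         4.7669        14.3006          57.2024
  4         6.25         4.3553        17.4212          87.1058
  5         6.25         3.9792        19.8962         119.3775
  6         6.25         3.6357        21.8141         152.6985
  7       506.25       269.0634     1,883.4440      15,067.5521
  Σ                    296.7282     1,973.0211      15,526.6609
P = 296.7282; D_Mac = 6.64925 yrs; D_mod = 6.07515 yrs; C = 43.68051.
Duration effect: -6.07515 × (-0.006) = +0.036451
Convexity effect: 0.5 × 43.68051 × (-0.006)² = +0.0007862
ΔP/P ≈ +0.036451 + 0.0007862 = +0.037237 = +3.7237%.

+3.72%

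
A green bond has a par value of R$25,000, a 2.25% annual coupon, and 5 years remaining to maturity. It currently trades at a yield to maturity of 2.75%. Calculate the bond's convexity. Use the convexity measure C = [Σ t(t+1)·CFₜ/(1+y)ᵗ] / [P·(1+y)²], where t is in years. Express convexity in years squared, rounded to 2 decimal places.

With y = 0.0275:
  t   CF        PV=CF/(1+0.0275)^t    t·PV        t(t+1)·PV
  1       562.50       547.4453       547.4453       1,094.8905
  2       562.50       532.7934     1,065.5869       3,196.7606
  3       562.50       518.5338     1,555.6013       6,222.4051
  4       562.50       504.6557     2,018.6229      10,093.1145
  5    25,562.50    22,319.9991   111,599.9955     669,599.9728
  Σ                 24,423.4273   116,787.2518     690,207.1435
P = 24,423.4273.
Convexity = Σ t(t+1)·PV / [P·(1+y)²] = 690,207.1435 / (24,423.4273 × 1.055756) = 26.76758.

26.77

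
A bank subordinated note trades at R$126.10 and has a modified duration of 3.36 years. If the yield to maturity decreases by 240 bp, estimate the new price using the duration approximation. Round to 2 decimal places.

R$136.27

Duration approximation: ΔP/P ≈ -D_mod · Δy = -3.36 × (-0.024) = +0.080640.
New price ≈ 126.10 × (1 + 0.080640) = 136.268704.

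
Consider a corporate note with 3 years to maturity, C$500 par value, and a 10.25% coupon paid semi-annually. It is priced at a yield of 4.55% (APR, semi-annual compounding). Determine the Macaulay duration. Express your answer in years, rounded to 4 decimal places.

Periodic yield y = 0.02275. Discount each cash flow and weight by its period:
  t   CF        PV=CF/(1+0.02275)^t    t·PV
  1       25.625        25.0550        25.0550
  2       25.625        24.4977        48.9954
  3       25.625        23.9528        71.8583
  4       25.625        23.4199        93.6798
  5       25.625        22.8990       114.4950
  6      525.625       459.2605     2,755.5629
  Σ                    579.0849     3,109.6463
Price P = Σ PV = 579.0849.
Macaulay duration = Σ(t·PV) / P = 3,109.6463 / 579.0849 = 5.36993 half-year periods.
In years: 5.36993 / 2 = 2.68497 years.

2.6850 years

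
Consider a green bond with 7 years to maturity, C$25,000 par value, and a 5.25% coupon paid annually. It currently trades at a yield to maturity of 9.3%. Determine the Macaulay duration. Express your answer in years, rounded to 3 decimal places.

5.901 years

Periodic yield y = 0.093. Discount each cash flow and weight by its year:
  t   CF        PV=CF/(1+0.093)^t    t·PV
  1     1,312.50     1,200.8234     1,200.8234
  2     1,312.50     1,098.6491     2,197.2981
  3     1,312.50     1,005.1684     3,015.5052
  4     1,312.50       919.6417     3,678.5669
  5     1,312.50       841.3922     4,206.9612
  6     1,312.50       769.8008     4,618.8046
  7    26,312.50    14,119.5540    98,836.8782
  Σ                 19,955.0296   117,754.8376
Price P = Σ PV = 19,955.0296.
Macaulay duration = Σ(t·PV) / P = 117,754.8376 / 19,955.0296 = 5.90101 years.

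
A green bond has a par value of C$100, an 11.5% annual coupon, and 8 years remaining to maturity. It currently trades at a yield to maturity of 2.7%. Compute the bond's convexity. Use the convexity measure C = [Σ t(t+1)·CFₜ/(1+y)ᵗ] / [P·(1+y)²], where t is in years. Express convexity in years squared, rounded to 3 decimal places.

47.574

With y = 0.027:
  t   CF        PV=CF/(1+0.027)^t    t·PV        t(t+1)·PV
  1        11.50        11.1977        11.1977          22.3953
  2        11.50        10.9033        21.8065          65.4196
  3        11.50        10.6166        31.8499         127.3995
  4        11.50        10.3375        41.3501         206.7503
  5        11.50        10.0657        50.3287         301.9721
  6        11.50         9.8011        58.8066         411.6465
  7        11.50         9.5434        66.8040         534.4324
  8       111.50        90.0972       720.7776       6,486.9988
  Σ                    162.5626     1,002.9212       8,157.0146
P = 162.5626.
Convexity = Σ t(t+1)·PV / [P·(1+y)²] = 8,157.0146 / (162.5626 × 1.054729) = 47.57402.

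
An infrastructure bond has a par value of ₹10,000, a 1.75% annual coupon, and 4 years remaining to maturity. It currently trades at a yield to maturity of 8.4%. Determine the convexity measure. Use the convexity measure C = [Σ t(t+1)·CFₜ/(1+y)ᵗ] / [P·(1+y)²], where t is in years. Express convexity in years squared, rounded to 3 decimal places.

16.357

With y = 0.084:
  t   CF        PV=CF/(1+0.084)^t    t·PV        t(t+1)·PV
  1       175.00       161.4391       161.4391         322.8782
  2       175.00       148.9291       297.8581         893.5744
  3       175.00       137.3884       412.1653       1,648.6613
  4    10,175.00     7,369.1482    29,476.5927     147,382.9635
  Σ                  7,816.9048    30,348.0553     150,248.0774
P = 7,816.9048.
Convexity = Σ t(t+1)·PV / [P·(1+y)²] = 150,248.0774 / (7,816.9048 × 1.175056) = 16.35745.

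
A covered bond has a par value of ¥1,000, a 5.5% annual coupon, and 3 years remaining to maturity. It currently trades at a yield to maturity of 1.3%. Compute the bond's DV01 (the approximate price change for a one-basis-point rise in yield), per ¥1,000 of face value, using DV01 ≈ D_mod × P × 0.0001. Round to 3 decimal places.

Periodic yield y = 0.013.
  t   CF        PV=CF/(1+0.013)^t    t·PV
  1        55.00        54.2942        54.2942
  2        55.00        53.5974       107.1948
  3     1,055.00     1,014.9020     3,044.7061
  Σ                  1,122.7936     3,206.1951
P = 1,122.7936; D_Mac = 2.85555 yrs; D_mod = 2.81891 yrs.
DV01 ≈ 2.81891 × 1,122.7936 × 0.0001 = 0.316505.

¥0.317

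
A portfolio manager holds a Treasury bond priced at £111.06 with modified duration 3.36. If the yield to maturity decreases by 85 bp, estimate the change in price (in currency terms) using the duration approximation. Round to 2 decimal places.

+£3.17

Duration approximation: ΔP/P ≈ -D_mod · Δy = -3.36 × (-0.0085) = +0.028560.
ΔP ≈ 111.06 × (+0.028560) = +3.1718736.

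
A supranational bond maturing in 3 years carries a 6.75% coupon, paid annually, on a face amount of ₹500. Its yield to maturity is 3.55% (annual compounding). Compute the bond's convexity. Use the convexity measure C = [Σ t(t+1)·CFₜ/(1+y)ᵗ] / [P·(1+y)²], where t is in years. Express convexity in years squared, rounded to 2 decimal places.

With y = 0.0355:
  t   CF        PV=CF/(1+0.0355)^t    t·PV        t(t+1)·PV
  1        33.75        32.5930        32.5930          65.1859
  2        33.75        31.4756        62.9511         188.8534
  3       533.75       480.7149     1,442.1447       5,768.5787
  Σ                    544.7834     1,537.6888       6,022.6180
P = 544.7834.
Convexity = Σ t(t+1)·PV / [P·(1+y)²] = 6,022.6180 / (544.7834 × 1.072260) = 10.31006.

10.31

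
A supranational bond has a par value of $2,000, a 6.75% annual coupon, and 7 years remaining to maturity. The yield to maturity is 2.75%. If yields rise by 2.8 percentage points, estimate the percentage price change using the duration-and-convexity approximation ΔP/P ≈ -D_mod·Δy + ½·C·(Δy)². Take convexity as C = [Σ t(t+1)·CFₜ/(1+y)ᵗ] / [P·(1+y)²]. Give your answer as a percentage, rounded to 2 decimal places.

-14.54%

With y = 0.0275:
  t   CF        PV=CF/(1+0.0275)^t    t·PV        t(t+1)·PV
  1       135.00       131.3869       131.3869         262.7737
  2       135.00       127.8704       255.7408         767.2225
  3       135.00       124.4481       373.3443       1,493.3772
  4       135.00       121.1174       484.4695       2,422.3475
  5       135.00       117.8758       589.3789       3,536.2737
  6       135.00       114.7210       688.3258       4,818.2805
  7     2,135.00     1,765.7331    12,360.1319      98,881.0553
  Σ                  2,503.1526    14,882.7781     112,181.3304
P = 2,503.1526; D_Mac = 5.94561 yrs; D_mod = 5.78649 yrs; C = 42.44921.
Duration effect: -5.78649 × (+0.028) = -0.162022
Convexity effect: 0.5 × 42.44921 × (0.028)² = +0.0166401
ΔP/P ≈ -0.162022 + 0.0166401 = -0.145381 = -14.5381%.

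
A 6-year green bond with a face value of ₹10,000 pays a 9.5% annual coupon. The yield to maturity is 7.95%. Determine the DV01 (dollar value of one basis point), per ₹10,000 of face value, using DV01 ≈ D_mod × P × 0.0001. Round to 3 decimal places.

Periodic yield y = 0.0795.
  t   CF        PV=CF/(1+0.0795)^t    t·PV
  1       950.00       880.0371       880.0371
  2       950.00       815.2265     1,630.4531
  3       950.00       755.1890     2,265.5671
  4       950.00       699.5730     2,798.2919
  5       950.00       648.0528     3,240.2639
  6    10,950.00     6,919.5562    41,517.3370
  Σ                 10,717.6345    52,331.9499
P = 10,717.6345; D_Mac = 4.88279 yrs; D_mod = 4.52320 yrs.
DV01 ≈ 4.52320 × 10,717.6345 × 0.0001 = 4.847795.

₹4.848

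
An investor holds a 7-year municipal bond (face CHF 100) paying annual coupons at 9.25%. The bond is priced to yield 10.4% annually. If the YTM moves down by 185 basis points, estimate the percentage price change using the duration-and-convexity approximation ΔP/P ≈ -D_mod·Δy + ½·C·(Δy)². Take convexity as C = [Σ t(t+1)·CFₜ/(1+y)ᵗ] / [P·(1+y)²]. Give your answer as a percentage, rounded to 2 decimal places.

+9.61%

With y = 0.104:
  t   CF        PV=CF/(1+0.104)^t    t·PV        t(t+1)·PV
  1         9.25         8.3786         8.3786          16.7572
  2         9.25         7.5893        15.1787          45.5360
  3         9.25         6.8744        20.6232          82.4927
  4         9.25         6.2268        24.9072         124.5361
  5         9.25         5.6402        28.2011         169.2067
  6         9.25         5.1089        30.6534         214.5737
  7       109.25        54.6560       382.5921       3,060.7366
  Σ                     94.4743       510.5343       3,713.8392
P = 94.4743; D_Mac = 5.40395 yrs; D_mod = 4.89488 yrs; C = 32.25309.
Duration effect: -4.89488 × (-0.0185) = +0.090555
Convexity effect: 0.5 × 32.25309 × (-0.0185)² = +0.0055193
ΔP/P ≈ +0.090555 + 0.0055193 = +0.096075 = +9.6075%.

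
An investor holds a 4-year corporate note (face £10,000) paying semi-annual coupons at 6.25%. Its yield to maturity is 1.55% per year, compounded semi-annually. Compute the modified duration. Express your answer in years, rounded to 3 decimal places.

3.610 years

Periodic yield y = 0.00775. First find Macaulay duration:
  t   CF        PV=CF/(1+0.00775)^t    t·PV
  1       312.50       310.0968       310.0968
  2       312.50       307.7120       615.4240
  3       312.50       305.3456       916.0367
  4       312.50       302.9973     1,211.9893
  5       312.50       300.6672     1,503.3358
  6       312.50       298.3549     1,790.1294
  7       312.50       296.0604     2,072.4230
  8    10,312.50     9,694.8592    77,558.8737
  Σ                 11,816.0933    85,978.3087
P = 11,816.0933; Macaulay duration = 85,978.3087 / 11,816.0933 = 7.27637 half-year periods = 3.63819 years.
Modified duration = D_Mac / (1 + y) = 3.63819 / 1.00775 = 3.61021 years.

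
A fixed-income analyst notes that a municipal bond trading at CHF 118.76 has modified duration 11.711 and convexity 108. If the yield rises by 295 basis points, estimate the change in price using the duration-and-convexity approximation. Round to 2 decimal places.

Duration effect: -D_mod·Δy = -11.711 × (+0.0295) = -0.3454745
Convexity effect: ½·C·(Δy)² = 0.5 × 108 × (0.0295)² = +0.0469935
ΔP/P ≈ -0.3454745 + 0.0469935 = -0.298481
ΔP ≈ 118.76 × (-0.298481) = -35.44760356.

-CHF 35.45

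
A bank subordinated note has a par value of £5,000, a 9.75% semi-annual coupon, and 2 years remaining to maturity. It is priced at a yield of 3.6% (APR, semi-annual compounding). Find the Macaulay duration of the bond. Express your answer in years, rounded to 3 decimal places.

Periodic yield y = 0.018. Discount each cash flow and weight by its period:
  t   CF        PV=CF/(1+0.018)^t    t·PV
  1       243.75       239.4401       239.4401
  2       243.75       235.2064       470.4127
  3       243.75       231.0475       693.1425
  4     5,243.75     4,882.5968    19,530.3874
  Σ                  5,588.2908    20,933.3827
Price P = Σ PV = 5,588.2908.
Macaulay duration = Σ(t·PV) / P = 20,933.3827 / 5,588.2908 = 3.74594 half-year periods.
In years: 3.74594 / 2 = 1.87297 years.

1.873 years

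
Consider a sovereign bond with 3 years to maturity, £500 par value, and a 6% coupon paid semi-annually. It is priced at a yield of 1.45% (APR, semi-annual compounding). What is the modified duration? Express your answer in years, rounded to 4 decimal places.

2.7846 years

Periodic yield y = 0.00725. First find Macaulay duration:
  t   CF        PV=CF/(1+0.00725)^t    t·PV
  1        15.00        14.8920        14.8920
  2        15.00        14.7848        29.5697
  3        15.00        14.6784        44.0353
  4        15.00        14.5728        58.2911
  5        15.00        14.4679        72.3394
  6       515.00       493.1551     2,958.9309
  Σ                    566.5511     3,178.0584
P = 566.5511; Macaulay duration = 3,178.0584 / 566.5511 = 5.60948 half-year periods = 2.80474 years.
Modified duration = D_Mac / (1 + y) = 2.80474 / 1.00725 = 2.78455 years.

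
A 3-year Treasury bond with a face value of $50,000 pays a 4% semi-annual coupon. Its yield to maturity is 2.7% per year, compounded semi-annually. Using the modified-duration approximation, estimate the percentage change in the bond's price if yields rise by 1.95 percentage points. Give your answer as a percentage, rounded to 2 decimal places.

-5.50%

Periodic yield y = 0.0135. Modified duration first:
  t   CF        PV=CF/(1+0.0135)^t    t·PV
  1     1,000.00       986.6798       986.6798
  2     1,000.00       973.5371     1,947.0741
  3     1,000.00       960.5694     2,881.7082
  4     1,000.00       947.7744     3,791.0977
  5     1,000.00       935.1499     4,675.7495
  6    51,000.00    47,057.3707   282,344.2244
  Σ                 51,861.0814   296,626.5338
P = 51,861.0814; D_Mac = 5.71964 half-year periods = 2.85982 yrs; D_mod = 2.85982/(1+0.0135) = 2.82172 yrs.
ΔP/P ≈ -D_mod · Δy = -2.82172 × (+0.0195) = -0.055024 = -5.5024%.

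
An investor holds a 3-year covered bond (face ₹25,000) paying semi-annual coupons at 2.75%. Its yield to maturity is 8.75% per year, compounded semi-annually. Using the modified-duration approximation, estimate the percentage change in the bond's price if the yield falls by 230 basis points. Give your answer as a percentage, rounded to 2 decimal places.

+6.37%

Periodic yield y = 0.04375. Modified duration first:
  t   CF        PV=CF/(1+0.04375)^t    t·PV
  1       343.75       329.3413       329.3413
  2       343.75       315.5366       631.0732
  3       343.75       302.3105       906.9315
  4       343.75       289.6388     1,158.5552
  5       343.75       277.4983     1,387.4913
  6    25,343.75    19,601.6191   117,609.7144
  Σ                 21,115.9446   122,023.1070
P = 21,115.9446; D_Mac = 5.77872 half-year periods = 2.88936 yrs; D_mod = 2.88936/(1+0.04375) = 2.76825 yrs.
ΔP/P ≈ -D_mod · Δy = -2.76825 × (-0.023) = +0.063670 = +6.3670%.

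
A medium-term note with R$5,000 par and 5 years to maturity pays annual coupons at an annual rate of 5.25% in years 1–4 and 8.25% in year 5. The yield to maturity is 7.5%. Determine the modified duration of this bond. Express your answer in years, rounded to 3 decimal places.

Periodic yield y = 0.075. First find Macaulay duration:
  t   CF        PV=CF/(1+0.075)^t    t·PV
  1       262.50       244.1860       244.1860
  2       262.50       227.1498       454.2996
  3       262.50       211.3021       633.9064
  4       262.50       196.5601       786.2406
  5     5,412.50     3,770.1236    18,850.6180
  Σ                  4,649.3217    20,969.2507
P = 4,649.3217; Macaulay duration = 20,969.2507 / 4,649.3217 = 4.51017 years.
Modified duration = D_Mac / (1 + y) = 4.51017 / 1.075 = 4.19551 years.

4.196 years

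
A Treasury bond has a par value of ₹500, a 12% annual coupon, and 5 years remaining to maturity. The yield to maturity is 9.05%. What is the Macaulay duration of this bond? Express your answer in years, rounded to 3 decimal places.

Periodic yield y = 0.0905. Discount each cash flow and weight by its year:
  t   CF        PV=CF/(1+0.0905)^t    t·PV
  1        60.00        55.0206        55.0206
  2        60.00        50.4545       100.9090
  3        60.00        46.2673       138.8019
  4        60.00        42.4276       169.7104
  5       560.00       363.1279     1,815.6397
  Σ                    557.2980     2,280.0817
Price P = Σ PV = 557.2980.
Macaulay duration = Σ(t·PV) / P = 2,280.0817 / 557.2980 = 4.09132 years.

4.091 years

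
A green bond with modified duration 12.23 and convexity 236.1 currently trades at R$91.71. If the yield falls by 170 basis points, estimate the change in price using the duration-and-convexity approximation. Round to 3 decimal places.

+R$22.196

Duration effect: -D_mod·Δy = -12.23 × (-0.017) = +0.207910
Convexity effect: ½·C·(Δy)² = 0.5 × 236.1 × (-0.017)² = +0.03411645
ΔP/P ≈ +0.207910 + 0.03411645 = +0.24202645
ΔP ≈ 91.71 × (+0.24202645) = +22.1962457295.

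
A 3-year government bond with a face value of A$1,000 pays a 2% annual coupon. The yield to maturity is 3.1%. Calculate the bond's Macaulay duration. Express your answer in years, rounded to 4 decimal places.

2.9405 years

Periodic yield y = 0.031. Discount each cash flow and weight by its year:
  t   CF        PV=CF/(1+0.031)^t    t·PV
  1        20.00        19.3986        19.3986
  2        20.00        18.8154        37.6307
  3     1,020.00       930.7310     2,792.1930
  Σ                    968.9450     2,849.2224
Price P = Σ PV = 968.9450.
Macaulay duration = Σ(t·PV) / P = 2,849.2224 / 968.9450 = 2.94054 years.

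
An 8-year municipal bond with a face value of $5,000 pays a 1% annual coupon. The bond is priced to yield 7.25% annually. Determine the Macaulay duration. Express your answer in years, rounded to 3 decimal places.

Periodic yield y = 0.0725. Discount each cash flow and weight by its year:
  t   CF        PV=CF/(1+0.0725)^t    t·PV
  1        50.00        46.6200        46.6200
  2        50.00        43.4686        86.9371
  3        50.00        40.5301       121.5904
  4        50.00        37.7903       151.1614
  5        50.00        35.2357       176.1787
  6        50.00        32.8538       197.1231
  7        50.00        30.6330       214.4307
  8     5,050.00     2,884.7818    23,078.2545
  Σ                  3,151.9135    24,072.2960
Price P = Σ PV = 3,151.9135.
Macaulay duration = Σ(t·PV) / P = 24,072.2960 / 3,151.9135 = 7.63736 years.

7.637 years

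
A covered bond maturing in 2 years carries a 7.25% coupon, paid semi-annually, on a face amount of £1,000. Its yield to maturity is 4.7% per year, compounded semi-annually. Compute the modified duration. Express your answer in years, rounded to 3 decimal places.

1.857 years

Periodic yield y = 0.0235. First find Macaulay duration:
  t   CF        PV=CF/(1+0.0235)^t    t·PV
  1        36.25        35.4177        35.4177
  2        36.25        34.6045        69.2090
  3        36.25        33.8099       101.4298
  4     1,036.25       944.3069     3,777.2275
  Σ                  1,048.1390     3,983.2840
P = 1,048.1390; Macaulay duration = 3,983.2840 / 1,048.1390 = 3.80034 half-year periods = 1.90017 years.
Modified duration = D_Mac / (1 + y) = 1.90017 / 1.0235 = 1.85654 years.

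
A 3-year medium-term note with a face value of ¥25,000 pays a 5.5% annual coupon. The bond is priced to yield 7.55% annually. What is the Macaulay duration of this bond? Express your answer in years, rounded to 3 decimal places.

Periodic yield y = 0.0755. Discount each cash flow and weight by its year:
  t   CF        PV=CF/(1+0.0755)^t    t·PV
  1     1,375.00     1,278.4751     1,278.4751
  2     1,375.00     1,188.7263     2,377.4526
  3    26,375.00    21,201.2381    63,603.7144
  Σ                 23,668.4396    67,259.6421
Price P = Σ PV = 23,668.4396.
Macaulay duration = Σ(t·PV) / P = 67,259.6421 / 23,668.4396 = 2.84174 years.

2.842 years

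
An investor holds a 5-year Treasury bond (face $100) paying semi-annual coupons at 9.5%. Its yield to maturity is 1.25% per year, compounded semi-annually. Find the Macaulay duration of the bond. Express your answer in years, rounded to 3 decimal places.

4.253 years

Periodic yield y = 0.00625. Discount each cash flow and weight by its period:
  t   CF        PV=CF/(1+0.00625)^t    t·PV
  1         4.75         4.7205         4.7205
  2         4.75         4.6912         9.3824
  3         4.75         4.6620        13.9861
  4         4.75         4.6331        18.5323
  5         4.75         4.6043        23.0215
  6         4.75         4.5757        27.4542
  7         4.75         4.5473        31.8310
  8         4.75         4.5190        36.1523
  9         4.75         4.4910        40.4188
  10      104.75        98.4227       984.2266
  Σ                    139.8668     1,189.7258
Price P = Σ PV = 139.8668.
Macaulay duration = Σ(t·PV) / P = 1,189.7258 / 139.8668 = 8.50614 half-year periods.
In years: 8.50614 / 2 = 4.25307 years.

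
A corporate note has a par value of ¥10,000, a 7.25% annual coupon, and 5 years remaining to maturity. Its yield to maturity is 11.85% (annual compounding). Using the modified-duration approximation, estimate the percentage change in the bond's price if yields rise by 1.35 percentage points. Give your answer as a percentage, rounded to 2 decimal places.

Periodic yield y = 0.1185. Modified duration first:
  t   CF        PV=CF/(1+0.1185)^t    t·PV
  1       725.00       648.1895       648.1895
  2       725.00       579.5168     1,159.0336
  3       725.00       518.1196     1,554.3589
  4       725.00       463.2272     1,852.9088
  5    10,725.00     6,126.5694    30,632.8471
  Σ                  8,335.6226    35,847.3379
P = 8,335.6226; D_Mac = 4.30050 yrs; D_mod = 4.30050/(1+0.1185) = 3.84488 yrs.
ΔP/P ≈ -D_mod · Δy = -3.84488 × (+0.0135) = -0.051906 = -5.1906%.

-5.19%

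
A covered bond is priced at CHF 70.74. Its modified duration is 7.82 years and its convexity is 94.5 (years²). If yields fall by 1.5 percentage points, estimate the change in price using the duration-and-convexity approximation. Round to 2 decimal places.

+CHF 9.05

Duration effect: -D_mod·Δy = -7.82 × (-0.015) = +0.117300
Convexity effect: ½·C·(Δy)² = 0.5 × 94.5 × (-0.015)² = +0.01063125
ΔP/P ≈ +0.117300 + 0.01063125 = +0.12793125
ΔP ≈ 70.74 × (+0.12793125) = +9.049856625.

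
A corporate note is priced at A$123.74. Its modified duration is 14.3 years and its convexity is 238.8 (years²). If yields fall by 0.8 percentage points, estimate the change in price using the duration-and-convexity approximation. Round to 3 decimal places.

+A$15.101

Duration effect: -D_mod·Δy = -14.3 × (-0.008) = +0.114400
Convexity effect: ½·C·(Δy)² = 0.5 × 238.8 × (-0.008)² = +0.0076416
ΔP/P ≈ +0.114400 + 0.0076416 = +0.1220416
ΔP ≈ 123.74 × (+0.1220416) = +15.101427584.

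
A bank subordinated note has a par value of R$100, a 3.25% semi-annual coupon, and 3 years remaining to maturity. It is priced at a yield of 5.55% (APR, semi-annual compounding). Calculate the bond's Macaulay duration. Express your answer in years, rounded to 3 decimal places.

Periodic yield y = 0.02775. Discount each cash flow and weight by its period:
  t   CF        PV=CF/(1+0.02775)^t    t·PV
  1        1.625         1.5811         1.5811
  2        1.625         1.5384         3.0769
  3        1.625         1.4969         4.4907
  4        1.625         1.4565         5.8259
  5        1.625         1.4172         7.0858
  6      101.625        86.2334       517.4006
  Σ                     93.7235       539.4609
Price P = Σ PV = 93.7235.
Macaulay duration = Σ(t·PV) / P = 539.4609 / 93.7235 = 5.75588 half-year periods.
In years: 5.75588 / 2 = 2.87794 years.

2.878 years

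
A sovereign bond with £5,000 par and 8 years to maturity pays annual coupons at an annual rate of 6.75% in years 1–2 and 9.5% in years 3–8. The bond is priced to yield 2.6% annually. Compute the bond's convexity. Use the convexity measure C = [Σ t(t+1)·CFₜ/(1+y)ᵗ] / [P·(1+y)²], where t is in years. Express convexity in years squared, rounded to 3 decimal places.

51.377

With y = 0.026:
  t   CF        PV=CF/(1+0.026)^t    t·PV        t(t+1)·PV
  1       337.50       328.9474       328.9474         657.8947
  2       337.50       320.6115       641.2229       1,923.6688
  3       475.00       439.7963     1,319.3888       5,277.5551
  4       475.00       428.6513     1,714.6053       8,573.0264
  5       475.00       417.7888     2,088.9441      12,533.6644
  6       475.00       407.2016     2,443.2094      17,102.4660
  7       475.00       396.8826     2,778.1784      22,225.4269
  8     5,475.00     4,458.6690    35,669.3524     321,024.1714
  Σ                  7,198.5485    46,983.8486     389,317.8737
P = 7,198.5485.
Convexity = Σ t(t+1)·PV / [P·(1+y)²] = 389,317.8737 / (7,198.5485 × 1.052676) = 51.37652.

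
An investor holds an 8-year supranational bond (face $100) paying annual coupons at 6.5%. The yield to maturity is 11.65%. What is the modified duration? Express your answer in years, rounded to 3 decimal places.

5.557 years

Periodic yield y = 0.1165. First find Macaulay duration:
  t   CF        PV=CF/(1+0.1165)^t    t·PV
  1         6.50         5.8218         5.8218
  2         6.50         5.2143        10.4286
  3         6.50         4.6702        14.0107
  4         6.50         4.1829        16.7316
  5         6.50         3.7464        18.7322
  6         6.50         3.3555        20.1332
  7         6.50         3.0054        21.0378
  8       106.50        44.1042       352.8335
  Σ                     74.1008       459.7293
P = 74.1008; Macaulay duration = 459.7293 / 74.1008 = 6.20411 years.
Modified duration = D_Mac / (1 + y) = 6.20411 / 1.1165 = 5.55675 years.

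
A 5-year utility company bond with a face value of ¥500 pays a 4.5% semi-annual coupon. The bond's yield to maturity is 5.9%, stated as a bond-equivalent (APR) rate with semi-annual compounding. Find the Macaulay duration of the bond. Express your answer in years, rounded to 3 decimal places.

Periodic yield y = 0.0295. Discount each cash flow and weight by its period:
  t   CF        PV=CF/(1+0.0295)^t    t·PV
  1        11.25        10.9276        10.9276
  2        11.25        10.6145        21.2290
  3        11.25        10.3104        30.9311
  4        11.25        10.0149        40.0596
  5        11.25         9.7279        48.6397
  6        11.25         9.4492        56.6951
  7        11.25         9.1784        64.2490
  8        11.25         8.9154        71.3233
  9        11.25         8.6599        77.9395
  10      511.25       382.2696     3,822.6964
  Σ                    470.0680     4,244.6904
Price P = Σ PV = 470.0680.
Macaulay duration = Σ(t·PV) / P = 4,244.6904 / 470.0680 = 9.02995 half-year periods.
In years: 9.02995 / 2 = 4.51498 years.

4.515 years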